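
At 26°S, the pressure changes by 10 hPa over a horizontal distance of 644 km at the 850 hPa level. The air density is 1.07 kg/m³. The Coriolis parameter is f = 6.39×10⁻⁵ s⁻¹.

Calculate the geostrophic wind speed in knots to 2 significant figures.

Pressure gradient: |∂P/∂n| = 1000 Pa / 644000 m = 1.55×10⁻³ Pa/m
Geostrophic balance (pressure-gradient force = Coriolis force):
V_g = (1/(fρ)) |∂P/∂n| = 1.55×10⁻³ / (6.39×10⁻⁵ × 1.07) = 22.7 m/s
Converting: 22.7 m/s × 1.944 = 44 knots

44 knots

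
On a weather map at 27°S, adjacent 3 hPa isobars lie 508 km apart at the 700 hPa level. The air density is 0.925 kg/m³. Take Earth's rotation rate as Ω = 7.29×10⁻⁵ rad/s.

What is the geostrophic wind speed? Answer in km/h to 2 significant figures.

35 km/h

Coriolis parameter at 27°S:
f = 2Ω sin φ = 2 × 7.29×10⁻⁵ × sin 27° = 6.62×10⁻⁵ s⁻¹
Pressure gradient: |∂P/∂n| = 300 Pa / 508000 m = 5.91×10⁻⁴ Pa/m
Geostrophic balance (pressure-gradient force = Coriolis force):
V_g = (1/(fρ)) |∂P/∂n| = 5.91×10⁻⁴ / (6.62×10⁻⁵ × 0.925) = 9.65 m/s
Converting: 9.65 m/s × 3.6 = 35 km/h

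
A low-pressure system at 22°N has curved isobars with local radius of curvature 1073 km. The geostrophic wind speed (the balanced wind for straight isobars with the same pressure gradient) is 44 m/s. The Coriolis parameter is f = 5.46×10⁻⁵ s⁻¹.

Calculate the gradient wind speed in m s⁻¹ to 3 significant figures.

Around a low, centrifugal force acts outward with Coriolis, so pressure-gradient force balances both:
(1/ρ)|∂P/∂n| = fV + V²/R  →  V² + fR·V − fR·V_g = 0
With fR = 5.46×10⁻⁵ × 1073×10³ m = 58.6 m/s:
V = [−fR + √((fR)² + 4 fR V_g)]/2 = [−58.6 + √(58.6² + 4×58.6×44)]/2 = 29.3 m/s
Subgeostrophic (V < V_g = 44 m/s), as expected around a low.

29.3 m s⁻¹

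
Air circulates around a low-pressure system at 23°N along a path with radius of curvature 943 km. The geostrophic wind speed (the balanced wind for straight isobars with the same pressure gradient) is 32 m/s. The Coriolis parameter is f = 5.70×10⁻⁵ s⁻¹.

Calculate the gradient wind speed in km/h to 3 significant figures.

Around a low, centrifugal force acts outward with Coriolis, so pressure-gradient force balances both:
(1/ρ)|∂P/∂n| = fV + V²/R  →  V² + fR·V − fR·V_g = 0
With fR = 5.70×10⁻⁵ × 943×10³ m = 53.8 m/s:
V = [−fR + √((fR)² + 4 fR V_g)]/2 = [−53.8 + √(53.8² + 4×53.8×32)]/2 = 22.5 m/s
Subgeostrophic (V < V_g = 32 m/s), as expected around a low.
Converting: 22.5 m/s × 3.6 = 81.2 km/h

81.2 km/h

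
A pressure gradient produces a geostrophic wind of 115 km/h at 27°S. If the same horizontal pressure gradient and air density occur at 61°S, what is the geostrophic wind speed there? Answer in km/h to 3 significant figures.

With the same pressure gradient and density, V_g ∝ 1/f ∝ 1/sin φ.
V₂ = V₁ · sin φ₁ / sin φ₂ = 115 × sin 27° / sin 61°
V₂ = 115 × 0.4540/0.8746 = 59.7 km/h

59.7 km/h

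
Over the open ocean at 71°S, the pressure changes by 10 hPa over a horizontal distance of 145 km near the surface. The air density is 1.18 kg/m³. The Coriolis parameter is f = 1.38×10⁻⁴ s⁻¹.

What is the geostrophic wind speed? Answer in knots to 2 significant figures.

82 knots

Pressure gradient: |∂P/∂n| = 1000 Pa / 145000 m = 6.90×10⁻³ Pa/m
Geostrophic balance (pressure-gradient force = Coriolis force):
V_g = (1/(fρ)) |∂P/∂n| = 6.90×10⁻³ / (1.38×10⁻⁴ × 1.18) = 42.4 m/s
Converting: 42.4 m/s × 1.944 = 82 knots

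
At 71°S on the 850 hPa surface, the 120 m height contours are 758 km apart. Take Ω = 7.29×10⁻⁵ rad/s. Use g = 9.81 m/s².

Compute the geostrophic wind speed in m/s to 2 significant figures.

Coriolis parameter at 71°S:
f = 2Ω sin φ = 2 × 7.29×10⁻⁵ × sin 71° = 1.38×10⁻⁴ s⁻¹
Height gradient: |∂Z/∂n| = 120 m / 758000 m = 1.58×10⁻⁴
On a pressure surface, geostrophic balance gives V_g = (g/f)|∂Z/∂n|:
V_g = 9.81 × 1.58×10⁻⁴ / 1.38×10⁻⁴ = 11.3 m/s

11 m/s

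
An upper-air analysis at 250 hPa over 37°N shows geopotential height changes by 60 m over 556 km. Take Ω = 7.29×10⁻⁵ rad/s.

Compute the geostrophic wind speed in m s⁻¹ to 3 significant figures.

Coriolis parameter at 37°N:
f = 2Ω sin φ = 2 × 7.29×10⁻⁵ × sin 37° = 8.77×10⁻⁵ s⁻¹
Height gradient: |∂Z/∂n| = 60 m / 556000 m = 1.08×10⁻⁴
On a pressure surface, geostrophic balance gives V_g = (g/f)|∂Z/∂n|:
V_g = 9.81 × 1.08×10⁻⁴ / 8.77×10⁻⁵ = 12.1 m/s

12.1 m s⁻¹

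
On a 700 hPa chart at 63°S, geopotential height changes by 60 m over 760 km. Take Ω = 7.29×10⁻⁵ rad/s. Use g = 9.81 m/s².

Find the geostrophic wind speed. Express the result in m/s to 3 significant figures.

Coriolis parameter at 63°S:
f = 2Ω sin φ = 2 × 7.29×10⁻⁵ × sin 63° = 1.30×10⁻⁴ s⁻¹
Height gradient: |∂Z/∂n| = 60 m / 760000 m = 7.89×10⁻⁵
On a pressure surface, geostrophic balance gives V_g = (g/f)|∂Z/∂n|:
V_g = 9.81 × 7.89×10⁻⁵ / 1.30×10⁻⁴ = 5.96 m/s

5.96 m/s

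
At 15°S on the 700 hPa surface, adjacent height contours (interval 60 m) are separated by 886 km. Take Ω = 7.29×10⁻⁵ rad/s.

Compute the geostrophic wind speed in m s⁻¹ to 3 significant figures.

17.6 m s⁻¹

Coriolis parameter at 15°S:
f = 2Ω sin φ = 2 × 7.29×10⁻⁵ × sin 15° = 3.77×10⁻⁵ s⁻¹
Height gradient: |∂Z/∂n| = 60 m / 886000 m = 6.77×10⁻⁵
On a pressure surface, geostrophic balance gives V_g = (g/f)|∂Z/∂n|:
V_g = 9.81 × 6.77×10⁻⁵ / 3.77×10⁻⁵ = 17.6 m/s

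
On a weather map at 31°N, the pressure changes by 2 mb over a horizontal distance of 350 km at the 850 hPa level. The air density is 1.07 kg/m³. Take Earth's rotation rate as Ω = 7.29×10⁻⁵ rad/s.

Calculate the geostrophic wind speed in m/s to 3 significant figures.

7.11 m/s

Coriolis parameter at 31°N:
f = 2Ω sin φ = 2 × 7.29×10⁻⁵ × sin 31° = 7.51×10⁻⁵ s⁻¹
Pressure gradient: |∂P/∂n| = 200 Pa / 350000 m = 5.71×10⁻⁴ Pa/m
Geostrophic balance (pressure-gradient force = Coriolis force):
V_g = (1/(fρ)) |∂P/∂n| = 5.71×10⁻⁴ / (7.51×10⁻⁵ × 1.07) = 7.11 m/s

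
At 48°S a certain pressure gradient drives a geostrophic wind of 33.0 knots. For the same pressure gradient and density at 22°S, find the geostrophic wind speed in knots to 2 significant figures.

65 knots

With the same pressure gradient and density, V_g ∝ 1/f ∝ 1/sin φ.
V₂ = V₁ · sin φ₁ / sin φ₂ = 33.0 × sin 48° / sin 22°
V₂ = 33.0 × 0.7431/0.3746 = 65 knots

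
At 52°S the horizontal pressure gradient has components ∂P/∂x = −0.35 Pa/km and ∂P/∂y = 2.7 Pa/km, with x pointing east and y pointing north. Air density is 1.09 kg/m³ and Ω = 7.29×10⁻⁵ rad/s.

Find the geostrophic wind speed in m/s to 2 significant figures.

Coriolis parameter at 52°S:
f = 2Ω sin φ = 2 × 7.29×10⁻⁵ × sin 52° = 1.15×10⁻⁴ s⁻¹
In the Southern Hemisphere f is negative: f = −1.15×10⁻⁴ s⁻¹.
Component geostrophic relations (x east, y north):
u_g = −(1/(fρ)) ∂P/∂y,  v_g = (1/(fρ)) ∂P/∂x
u_g = −(2.7×10⁻³)/(−1.15×10⁻⁴ × 1.09) = 21.6 m/s;  v_g = (−0.35×10⁻³)/(−1.15×10⁻⁴ × 1.09) = 2.79 m/s
|V_g| = √(u_g² + v_g²) = 21.7 m/s

22 m/s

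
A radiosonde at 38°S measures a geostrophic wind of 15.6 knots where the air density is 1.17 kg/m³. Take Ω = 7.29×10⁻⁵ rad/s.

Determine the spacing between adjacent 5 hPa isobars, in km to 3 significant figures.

Coriolis parameter at 38°S:
f = 2Ω sin φ = 2 × 7.29×10⁻⁵ × sin 38° = 8.98×10⁻⁵ s⁻¹
Wind speed in SI: 15.6 knots = 8.03 m/s
Geostrophic balance rearranged: |∂P/∂n| = f ρ V_g
|∂P/∂n| = 8.98×10⁻⁵ × 1.17 × 8.03 = 8.43×10⁻⁴ Pa/m
Isobar spacing: Δn = ΔP/|∂P/∂n| = 500 Pa / 8.43×10⁻⁴ Pa/m = 593228 m ≈ 593 km

593 km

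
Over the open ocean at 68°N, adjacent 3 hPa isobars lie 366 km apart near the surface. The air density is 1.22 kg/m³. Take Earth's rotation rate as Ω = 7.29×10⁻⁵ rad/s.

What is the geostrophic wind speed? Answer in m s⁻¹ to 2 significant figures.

Coriolis parameter at 68°N:
f = 2Ω sin φ = 2 × 7.29×10⁻⁵ × sin 68° = 1.35×10⁻⁴ s⁻¹
Pressure gradient: |∂P/∂n| = 300 Pa / 366000 m = 8.20×10⁻⁴ Pa/m
Geostrophic balance (pressure-gradient force = Coriolis force):
V_g = (1/(fρ)) |∂P/∂n| = 8.20×10⁻⁴ / (1.35×10⁻⁴ × 1.22) = 4.97 m/s

5.0 m s⁻¹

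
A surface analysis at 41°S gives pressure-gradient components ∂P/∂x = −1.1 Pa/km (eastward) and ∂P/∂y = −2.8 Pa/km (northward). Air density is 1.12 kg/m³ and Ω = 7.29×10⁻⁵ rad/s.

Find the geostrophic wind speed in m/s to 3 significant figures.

28.1 m/s

Coriolis parameter at 41°S:
f = 2Ω sin φ = 2 × 7.29×10⁻⁵ × sin 41° = 9.57×10⁻⁵ s⁻¹
In the Southern Hemisphere f is negative: f = −9.57×10⁻⁵ s⁻¹.
Component geostrophic relations (x east, y north):
u_g = −(1/(fρ)) ∂P/∂y,  v_g = (1/(fρ)) ∂P/∂x
u_g = −(−2.8×10⁻³)/(−9.57×10⁻⁵ × 1.12) = −26.1 m/s;  v_g = (−1.1×10⁻³)/(−9.57×10⁻⁵ × 1.12) = 10.3 m/s
|V_g| = √(u_g² + v_g²) = 28.1 m/s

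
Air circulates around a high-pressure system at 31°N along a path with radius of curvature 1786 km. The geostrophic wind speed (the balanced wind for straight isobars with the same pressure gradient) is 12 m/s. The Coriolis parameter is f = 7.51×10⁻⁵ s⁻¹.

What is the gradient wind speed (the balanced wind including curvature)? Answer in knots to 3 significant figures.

25.9 knots

Around a high, pressure-gradient force acts outward with centrifugal, so Coriolis balances both:
fV = (1/ρ)|∂P/∂n| + V²/R  →  V² − fR·V + fR·V_g = 0
With fR = 7.51×10⁻⁵ × 1786×10³ m = 134 m/s:
V = [fR − √((fR)² − 4 fR V_g)]/2 = [134 − √(134² − 4×134×12)]/2 = 13.3 m/s
Supergeostrophic (V > V_g = 12 m/s), as expected around a high.
Converting: 13.3 m/s × 1.944 = 25.9 knots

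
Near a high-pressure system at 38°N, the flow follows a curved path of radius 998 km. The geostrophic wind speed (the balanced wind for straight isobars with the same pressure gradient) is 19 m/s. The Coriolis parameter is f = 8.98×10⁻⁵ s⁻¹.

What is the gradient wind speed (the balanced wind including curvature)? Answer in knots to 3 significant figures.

Around a high, pressure-gradient force acts outward with centrifugal, so Coriolis balances both:
fV = (1/ρ)|∂P/∂n| + V²/R  →  V² − fR·V + fR·V_g = 0
With fR = 8.98×10⁻⁵ × 998×10³ m = 89.6 m/s:
V = [fR − √((fR)² − 4 fR V_g)]/2 = [89.6 − √(89.6² − 4×89.6×19)]/2 = 27.3 m/s
Supergeostrophic (V > V_g = 19 m/s), as expected around a high.
Converting: 27.3 m/s × 1.944 = 53.1 knots

53.1 knots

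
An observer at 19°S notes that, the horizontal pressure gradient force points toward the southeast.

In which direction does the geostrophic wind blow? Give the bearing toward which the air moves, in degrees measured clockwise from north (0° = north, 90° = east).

The pressure-gradient force points toward the southeast (bearing 135°).
Geostrophic balance: in the Southern Hemisphere the Coriolis force deflects motion to the left, so the geostrophic wind blows 90° to the left of the pressure-gradient force (low pressure on the right).
Rotating 135° by 90° counterclockwise gives 045° — the wind blows toward the northeast.

045°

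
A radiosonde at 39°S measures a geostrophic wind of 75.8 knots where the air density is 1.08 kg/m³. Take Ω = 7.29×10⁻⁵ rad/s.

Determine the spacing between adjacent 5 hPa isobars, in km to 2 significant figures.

130 km

Coriolis parameter at 39°S:
f = 2Ω sin φ = 2 × 7.29×10⁻⁵ × sin 39° = 9.18×10⁻⁵ s⁻¹
Wind speed in SI: 75.8 knots = 39.0 m/s
Geostrophic balance rearranged: |∂P/∂n| = f ρ V_g
|∂P/∂n| = 9.18×10⁻⁵ × 1.08 × 39.0 = 3.86×10⁻³ Pa/m
Isobar spacing: Δn = ΔP/|∂P/∂n| = 500 Pa / 3.86×10⁻³ Pa/m = 129393 m ≈ 130 km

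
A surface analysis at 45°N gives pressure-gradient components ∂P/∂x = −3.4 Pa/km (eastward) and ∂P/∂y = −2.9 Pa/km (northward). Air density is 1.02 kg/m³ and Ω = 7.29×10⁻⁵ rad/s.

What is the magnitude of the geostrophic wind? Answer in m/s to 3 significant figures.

Coriolis parameter at 45°N:
f = 2Ω sin φ = 2 × 7.29×10⁻⁵ × sin 45° = 1.03×10⁻⁴ s⁻¹
Component geostrophic relations (x east, y north):
u_g = −(1/(fρ)) ∂P/∂y,  v_g = (1/(fρ)) ∂P/∂x
u_g = −(−2.9×10⁻³)/(1.03×10⁻⁴ × 1.02) = 27.6 m/s;  v_g = (−3.4×10⁻³)/(1.03×10⁻⁴ × 1.02) = −32.3 m/s
|V_g| = √(u_g² + v_g²) = 42.5 m/s

42.5 m/s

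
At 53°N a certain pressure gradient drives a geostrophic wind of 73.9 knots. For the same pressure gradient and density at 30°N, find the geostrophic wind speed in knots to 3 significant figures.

With the same pressure gradient and density, V_g ∝ 1/f ∝ 1/sin φ.
V₂ = V₁ · sin φ₁ / sin φ₂ = 73.9 × sin 53° / sin 30°
V₂ = 73.9 × 0.7986/0.5000 = 118 knots

118 knots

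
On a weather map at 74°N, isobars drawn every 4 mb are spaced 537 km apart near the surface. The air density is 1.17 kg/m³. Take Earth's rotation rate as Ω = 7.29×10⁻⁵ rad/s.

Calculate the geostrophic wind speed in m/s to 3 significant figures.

Coriolis parameter at 74°N:
f = 2Ω sin φ = 2 × 7.29×10⁻⁵ × sin 74° = 1.40×10⁻⁴ s⁻¹
Pressure gradient: |∂P/∂n| = 400 Pa / 537000 m = 7.45×10⁻⁴ Pa/m
Geostrophic balance (pressure-gradient force = Coriolis force):
V_g = (1/(fρ)) |∂P/∂n| = 7.45×10⁻⁴ / (1.40×10⁻⁴ × 1.17) = 4.54 m/s

4.54 m/s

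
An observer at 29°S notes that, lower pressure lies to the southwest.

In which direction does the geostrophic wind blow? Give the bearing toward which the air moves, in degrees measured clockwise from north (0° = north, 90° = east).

135°

The pressure-gradient force points toward the southwest (bearing 225°).
Geostrophic balance: in the Southern Hemisphere the Coriolis force deflects motion to the left, so the geostrophic wind blows 90° to the left of the pressure-gradient force (low pressure on the right).
Rotating 225° by 90° counterclockwise gives 135° — the wind blows toward the southeast.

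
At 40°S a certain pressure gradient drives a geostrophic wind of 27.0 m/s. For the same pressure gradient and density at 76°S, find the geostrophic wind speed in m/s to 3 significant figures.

17.9 m/s

With the same pressure gradient and density, V_g ∝ 1/f ∝ 1/sin φ.
V₂ = V₁ · sin φ₁ / sin φ₂ = 27.0 × sin 40° / sin 76°
V₂ = 27.0 × 0.6428/0.9703 = 17.9 m/s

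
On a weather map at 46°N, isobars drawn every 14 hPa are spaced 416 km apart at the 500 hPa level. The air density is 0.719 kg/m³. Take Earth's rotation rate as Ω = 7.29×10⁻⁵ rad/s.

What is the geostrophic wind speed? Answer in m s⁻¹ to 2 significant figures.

Coriolis parameter at 46°N:
f = 2Ω sin φ = 2 × 7.29×10⁻⁵ × sin 46° = 1.05×10⁻⁴ s⁻¹
Pressure gradient: |∂P/∂n| = 1400 Pa / 416000 m = 3.37×10⁻³ Pa/m
Geostrophic balance (pressure-gradient force = Coriolis force):
V_g = (1/(fρ)) |∂P/∂n| = 3.37×10⁻³ / (1.05×10⁻⁴ × 0.719) = 44.6 m/s

45 m s⁻¹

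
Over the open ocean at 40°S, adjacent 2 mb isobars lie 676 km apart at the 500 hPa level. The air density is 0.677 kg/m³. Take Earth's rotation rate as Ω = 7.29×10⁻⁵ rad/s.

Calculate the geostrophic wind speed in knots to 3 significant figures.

9.06 knots

Coriolis parameter at 40°S:
f = 2Ω sin φ = 2 × 7.29×10⁻⁵ × sin 40° = 9.37×10⁻⁵ s⁻¹
Pressure gradient: |∂P/∂n| = 200 Pa / 676000 m = 2.96×10⁻⁴ Pa/m
Geostrophic balance (pressure-gradient force = Coriolis force):
V_g = (1/(fρ)) |∂P/∂n| = 2.96×10⁻⁴ / (9.37×10⁻⁵ × 0.677) = 4.66 m/s
Converting: 4.66 m/s × 1.944 = 9.06 knots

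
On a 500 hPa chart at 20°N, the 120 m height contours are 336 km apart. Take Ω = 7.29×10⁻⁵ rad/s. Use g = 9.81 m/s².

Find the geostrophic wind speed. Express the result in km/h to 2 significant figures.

250 km/h

Coriolis parameter at 20°N:
f = 2Ω sin φ = 2 × 7.29×10⁻⁵ × sin 20° = 4.99×10⁻⁵ s⁻¹
Height gradient: |∂Z/∂n| = 120 m / 336000 m = 3.57×10⁻⁴
On a pressure surface, geostrophic balance gives V_g = (g/f)|∂Z/∂n|:
V_g = 9.81 × 3.57×10⁻⁴ / 4.99×10⁻⁵ = 70.3 m/s
Converting: 70.3 m/s × 3.6 = 250 km/h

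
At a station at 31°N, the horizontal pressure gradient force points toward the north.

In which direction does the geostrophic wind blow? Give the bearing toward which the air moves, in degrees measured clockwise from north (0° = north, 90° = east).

090°

The pressure-gradient force points toward the north (bearing 000°).
Geostrophic balance: in the Northern Hemisphere the Coriolis force deflects motion to the right, so the geostrophic wind blows 90° to the right of the pressure-gradient force (low pressure on the left).
Rotating 000° by 90° clockwise gives 090° — the wind blows toward the east.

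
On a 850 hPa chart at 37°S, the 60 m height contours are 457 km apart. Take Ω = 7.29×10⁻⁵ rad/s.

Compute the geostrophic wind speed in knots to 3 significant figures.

28.5 knots

Coriolis parameter at 37°S:
f = 2Ω sin φ = 2 × 7.29×10⁻⁵ × sin 37° = 8.77×10⁻⁵ s⁻¹
Height gradient: |∂Z/∂n| = 60 m / 457000 m = 1.31×10⁻⁴
On a pressure surface, geostrophic balance gives V_g = (g/f)|∂Z/∂n|:
V_g = 9.81 × 1.31×10⁻⁴ / 8.77×10⁻⁵ = 14.7 m/s
Converting: 14.7 m/s × 1.944 = 28.5 knots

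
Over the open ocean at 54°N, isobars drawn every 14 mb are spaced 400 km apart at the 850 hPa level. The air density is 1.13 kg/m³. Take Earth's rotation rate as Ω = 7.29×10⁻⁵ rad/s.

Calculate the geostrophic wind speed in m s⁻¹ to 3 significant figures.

26.3 m s⁻¹

Coriolis parameter at 54°N:
f = 2Ω sin φ = 2 × 7.29×10⁻⁵ × sin 54° = 1.18×10⁻⁴ s⁻¹
Pressure gradient: |∂P/∂n| = 1400 Pa / 400000 m = 3.50×10⁻³ Pa/m
Geostrophic balance (pressure-gradient force = Coriolis force):
V_g = (1/(fρ)) |∂P/∂n| = 3.50×10⁻³ / (1.18×10⁻⁴ × 1.13) = 26.3 m/s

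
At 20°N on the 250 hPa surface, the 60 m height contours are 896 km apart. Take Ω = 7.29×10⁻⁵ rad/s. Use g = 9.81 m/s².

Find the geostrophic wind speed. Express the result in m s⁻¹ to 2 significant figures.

13 m s⁻¹

Coriolis parameter at 20°N:
f = 2Ω sin φ = 2 × 7.29×10⁻⁵ × sin 20° = 4.99×10⁻⁵ s⁻¹
Height gradient: |∂Z/∂n| = 60 m / 896000 m = 6.70×10⁻⁵
On a pressure surface, geostrophic balance gives V_g = (g/f)|∂Z/∂n|:
V_g = 9.81 × 6.70×10⁻⁵ / 4.99×10⁻⁵ = 13.2 m/s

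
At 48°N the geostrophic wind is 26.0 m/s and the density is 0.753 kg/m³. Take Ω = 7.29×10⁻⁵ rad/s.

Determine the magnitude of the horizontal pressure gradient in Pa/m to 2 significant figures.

Coriolis parameter at 48°N:
f = 2Ω sin φ = 2 × 7.29×10⁻⁵ × sin 48° = 1.08×10⁻⁴ s⁻¹
Geostrophic balance rearranged: |∂P/∂n| = f ρ V_g
|∂P/∂n| = 1.08×10⁻⁴ × 0.753 × 26.0 = 2.12×10⁻³ Pa/m

2.1×10⁻³ Pa/m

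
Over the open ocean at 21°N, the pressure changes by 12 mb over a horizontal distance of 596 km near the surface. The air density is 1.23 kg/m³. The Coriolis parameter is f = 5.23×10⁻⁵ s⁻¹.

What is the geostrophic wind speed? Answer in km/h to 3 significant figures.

113 km/h

Pressure gradient: |∂P/∂n| = 1200 Pa / 596000 m = 2.01×10⁻³ Pa/m
Geostrophic balance (pressure-gradient force = Coriolis force):
V_g = (1/(fρ)) |∂P/∂n| = 2.01×10⁻³ / (5.23×10⁻⁵ × 1.23) = 31.3 m/s
Converting: 31.3 m/s × 3.6 = 113 km/h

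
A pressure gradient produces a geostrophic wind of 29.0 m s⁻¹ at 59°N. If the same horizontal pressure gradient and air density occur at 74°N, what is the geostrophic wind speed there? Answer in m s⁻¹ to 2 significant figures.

With the same pressure gradient and density, V_g ∝ 1/f ∝ 1/sin φ.
V₂ = V₁ · sin φ₁ / sin φ₂ = 29.0 × sin 59° / sin 74°
V₂ = 29.0 × 0.8572/0.9613 = 26 m s⁻¹

26 m s⁻¹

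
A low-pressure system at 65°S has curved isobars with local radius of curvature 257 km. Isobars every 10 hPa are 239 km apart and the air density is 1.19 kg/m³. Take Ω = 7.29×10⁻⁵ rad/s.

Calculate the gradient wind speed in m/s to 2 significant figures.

18 m/s

Coriolis parameter at 65°S:
f = 2Ω sin φ = 2 × 7.29×10⁻⁵ × sin 65° = 1.32×10⁻⁴ s⁻¹
Pressure gradient: |∂P/∂n| = 1000 Pa / 239000 m = 4.18×10⁻³ Pa/m
Geostrophic speed: V_g = |∂P/∂n|/(fρ) = 4.18×10⁻³/(1.32×10⁻⁴ × 1.19) = 26.6 m/s
Around a low, centrifugal force acts outward with Coriolis, so pressure-gradient force balances both:
(1/ρ)|∂P/∂n| = fV + V²/R  →  V² + fR·V − fR·V_g = 0
With fR = 1.32×10⁻⁴ × 257×10³ m = 34.0 m/s:
V = [−fR + √((fR)² + 4 fR V_g)]/2 = [−34.0 + √(34.0² + 4×34.0×26.6)]/2 = 17.5 m/s
Subgeostrophic (V < V_g = 26.6 m/s), as expected around a low.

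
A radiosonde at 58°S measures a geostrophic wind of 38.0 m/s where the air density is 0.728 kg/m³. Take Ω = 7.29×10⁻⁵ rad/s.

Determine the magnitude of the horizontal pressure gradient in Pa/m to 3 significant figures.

3.42×10⁻³ Pa/m

Coriolis parameter at 58°S:
f = 2Ω sin φ = 2 × 7.29×10⁻⁵ × sin 58° = 1.24×10⁻⁴ s⁻¹
Geostrophic balance rearranged: |∂P/∂n| = f ρ V_g
|∂P/∂n| = 1.24×10⁻⁴ × 0.728 × 38.0 = 3.42×10⁻³ Pa/m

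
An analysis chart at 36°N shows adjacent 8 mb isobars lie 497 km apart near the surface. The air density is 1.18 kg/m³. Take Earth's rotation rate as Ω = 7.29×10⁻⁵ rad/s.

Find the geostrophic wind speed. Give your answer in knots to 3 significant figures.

30.9 knots

Coriolis parameter at 36°N:
f = 2Ω sin φ = 2 × 7.29×10⁻⁵ × sin 36° = 8.57×10⁻⁵ s⁻¹
Pressure gradient: |∂P/∂n| = 800 Pa / 497000 m = 1.61×10⁻³ Pa/m
Geostrophic balance (pressure-gradient force = Coriolis force):
V_g = (1/(fρ)) |∂P/∂n| = 1.61×10⁻³ / (8.57×10⁻⁵ × 1.18) = 15.9 m/s
Converting: 15.9 m/s × 1.944 = 30.9 knots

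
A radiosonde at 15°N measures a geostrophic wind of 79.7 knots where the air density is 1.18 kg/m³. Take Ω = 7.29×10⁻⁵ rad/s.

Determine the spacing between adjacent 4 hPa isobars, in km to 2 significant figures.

220 km

Coriolis parameter at 15°N:
f = 2Ω sin φ = 2 × 7.29×10⁻⁵ × sin 15° = 3.77×10⁻⁵ s⁻¹
Wind speed in SI: 79.7 knots = 41.0 m/s
Geostrophic balance rearranged: |∂P/∂n| = f ρ V_g
|∂P/∂n| = 3.77×10⁻⁵ × 1.18 × 41.0 = 1.83×10⁻³ Pa/m
Isobar spacing: Δn = ΔP/|∂P/∂n| = 400 Pa / 1.83×10⁻³ Pa/m = 219093 m ≈ 220 km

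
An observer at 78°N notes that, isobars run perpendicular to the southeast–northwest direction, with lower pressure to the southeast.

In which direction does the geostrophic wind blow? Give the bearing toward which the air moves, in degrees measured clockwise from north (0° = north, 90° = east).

The pressure-gradient force points toward the southeast (bearing 135°).
Geostrophic balance: in the Northern Hemisphere the Coriolis force deflects motion to the right, so the geostrophic wind blows 90° to the right of the pressure-gradient force (low pressure on the left).
Rotating 135° by 90° clockwise gives 225° — the wind blows toward the southwest.

225°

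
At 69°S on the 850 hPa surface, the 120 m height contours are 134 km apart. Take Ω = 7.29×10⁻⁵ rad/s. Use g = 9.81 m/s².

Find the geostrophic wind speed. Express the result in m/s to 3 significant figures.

64.5 m/s

Coriolis parameter at 69°S:
f = 2Ω sin φ = 2 × 7.29×10⁻⁵ × sin 69° = 1.36×10⁻⁴ s⁻¹
Height gradient: |∂Z/∂n| = 120 m / 134000 m = 8.96×10⁻⁴
On a pressure surface, geostrophic balance gives V_g = (g/f)|∂Z/∂n|:
V_g = 9.81 × 8.96×10⁻⁴ / 1.36×10⁻⁴ = 64.5 m/s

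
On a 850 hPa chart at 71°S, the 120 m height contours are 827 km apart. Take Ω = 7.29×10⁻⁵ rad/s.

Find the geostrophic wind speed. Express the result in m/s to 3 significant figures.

10.3 m/s

Coriolis parameter at 71°S:
f = 2Ω sin φ = 2 × 7.29×10⁻⁵ × sin 71° = 1.38×10⁻⁴ s⁻¹
Height gradient: |∂Z/∂n| = 120 m / 827000 m = 1.45×10⁻⁴
On a pressure surface, geostrophic balance gives V_g = (g/f)|∂Z/∂n|:
V_g = 9.81 × 1.45×10⁻⁴ / 1.38×10⁻⁴ = 10.3 m/s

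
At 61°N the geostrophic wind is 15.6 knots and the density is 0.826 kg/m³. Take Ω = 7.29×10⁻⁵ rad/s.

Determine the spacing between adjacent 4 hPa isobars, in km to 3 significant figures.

Coriolis parameter at 61°N:
f = 2Ω sin φ = 2 × 7.29×10⁻⁵ × sin 61° = 1.28×10⁻⁴ s⁻¹
Wind speed in SI: 15.6 knots = 8.03 m/s
Geostrophic balance rearranged: |∂P/∂n| = f ρ V_g
|∂P/∂n| = 1.28×10⁻⁴ × 0.826 × 8.03 = 8.45×10⁻⁴ Pa/m
Isobar spacing: Δn = ΔP/|∂P/∂n| = 400 Pa / 8.45×10⁻⁴ Pa/m = 473195 m ≈ 473 km

473 km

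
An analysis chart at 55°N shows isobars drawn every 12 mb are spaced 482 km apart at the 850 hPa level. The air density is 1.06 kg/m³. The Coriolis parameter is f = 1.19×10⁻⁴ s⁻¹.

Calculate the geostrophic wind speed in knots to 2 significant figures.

38 knots

Pressure gradient: |∂P/∂n| = 1200 Pa / 482000 m = 2.49×10⁻³ Pa/m
Geostrophic balance (pressure-gradient force = Coriolis force):
V_g = (1/(fρ)) |∂P/∂n| = 2.49×10⁻³ / (1.19×10⁻⁴ × 1.06) = 19.7 m/s
Converting: 19.7 m/s × 1.944 = 38 knots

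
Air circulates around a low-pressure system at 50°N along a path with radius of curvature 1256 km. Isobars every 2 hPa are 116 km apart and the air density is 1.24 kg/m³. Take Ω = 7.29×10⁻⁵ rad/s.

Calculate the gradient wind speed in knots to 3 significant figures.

Coriolis parameter at 50°N:
f = 2Ω sin φ = 2 × 7.29×10⁻⁵ × sin 50° = 1.12×10⁻⁴ s⁻¹
Pressure gradient: |∂P/∂n| = 200 Pa / 116000 m = 1.72×10⁻³ Pa/m
Geostrophic speed: V_g = |∂P/∂n|/(fρ) = 1.72×10⁻³/(1.12×10⁻⁴ × 1.24) = 12.4 m/s
Around a low, centrifugal force acts outward with Coriolis, so pressure-gradient force balances both:
(1/ρ)|∂P/∂n| = fV + V²/R  →  V² + fR·V − fR·V_g = 0
With fR = 1.12×10⁻⁴ × 1256×10³ m = 140 m/s:
V = [−fR + √((fR)² + 4 fR V_g)]/2 = [−140 + √(140² + 4×140×12.4)]/2 = 11.5 m/s
Subgeostrophic (V < V_g = 12.4 m/s), as expected around a low.
Converting: 11.5 m/s × 1.944 = 22.4 knots

22.4 knots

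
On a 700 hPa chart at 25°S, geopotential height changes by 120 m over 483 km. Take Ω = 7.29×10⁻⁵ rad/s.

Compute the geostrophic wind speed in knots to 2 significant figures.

Coriolis parameter at 25°S:
f = 2Ω sin φ = 2 × 7.29×10⁻⁵ × sin 25° = 6.16×10⁻⁵ s⁻¹
Height gradient: |∂Z/∂n| = 120 m / 483000 m = 2.48×10⁻⁴
On a pressure surface, geostrophic balance gives V_g = (g/f)|∂Z/∂n|:
V_g = 9.81 × 2.48×10⁻⁴ / 6.16×10⁻⁵ = 39.6 m/s
Converting: 39.6 m/s × 1.944 = 77 knots

77 knots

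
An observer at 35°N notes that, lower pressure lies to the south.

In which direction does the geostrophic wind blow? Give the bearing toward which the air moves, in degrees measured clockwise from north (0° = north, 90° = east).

The pressure-gradient force points toward the south (bearing 180°).
Geostrophic balance: in the Northern Hemisphere the Coriolis force deflects motion to the right, so the geostrophic wind blows 90° to the right of the pressure-gradient force (low pressure on the left).
Rotating 180° by 90° clockwise gives 270° — the wind blows toward the west.

270°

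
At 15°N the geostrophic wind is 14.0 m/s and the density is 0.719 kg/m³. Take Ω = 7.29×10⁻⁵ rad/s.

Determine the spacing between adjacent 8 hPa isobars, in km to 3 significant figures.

2110 km

Coriolis parameter at 15°N:
f = 2Ω sin φ = 2 × 7.29×10⁻⁵ × sin 15° = 3.77×10⁻⁵ s⁻¹
Geostrophic balance rearranged: |∂P/∂n| = f ρ V_g
|∂P/∂n| = 3.77×10⁻⁵ × 0.719 × 14.0 = 3.80×10⁻⁴ Pa/m
Isobar spacing: Δn = ΔP/|∂P/∂n| = 800 Pa / 3.80×10⁻⁴ Pa/m = 2106102 m ≈ 2110 km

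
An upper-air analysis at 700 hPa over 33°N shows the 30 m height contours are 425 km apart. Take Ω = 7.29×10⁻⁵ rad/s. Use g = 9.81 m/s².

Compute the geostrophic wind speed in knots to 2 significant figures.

17 knots

Coriolis parameter at 33°N:
f = 2Ω sin φ = 2 × 7.29×10⁻⁵ × sin 33° = 7.94×10⁻⁵ s⁻¹
Height gradient: |∂Z/∂n| = 30 m / 425000 m = 7.06×10⁻⁵
On a pressure surface, geostrophic balance gives V_g = (g/f)|∂Z/∂n|:
V_g = 9.81 × 7.06×10⁻⁵ / 7.94×10⁻⁵ = 8.72 m/s
Converting: 8.72 m/s × 1.944 = 17 knots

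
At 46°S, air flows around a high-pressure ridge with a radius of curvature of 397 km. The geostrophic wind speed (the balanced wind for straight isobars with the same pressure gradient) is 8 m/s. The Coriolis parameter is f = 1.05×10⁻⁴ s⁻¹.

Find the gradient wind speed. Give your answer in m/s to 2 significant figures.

11 m/s

Around a high, pressure-gradient force acts outward with centrifugal, so Coriolis balances both:
fV = (1/ρ)|∂P/∂n| + V²/R  →  V² − fR·V + fR·V_g = 0
With fR = 1.05×10⁻⁴ × 397×10³ m = 41.7 m/s:
V = [fR − √((fR)² − 4 fR V_g)]/2 = [41.7 − √(41.7² − 4×41.7×8)]/2 = 10.8 m/s
Supergeostrophic (V > V_g = 8 m/s), as expected around a high.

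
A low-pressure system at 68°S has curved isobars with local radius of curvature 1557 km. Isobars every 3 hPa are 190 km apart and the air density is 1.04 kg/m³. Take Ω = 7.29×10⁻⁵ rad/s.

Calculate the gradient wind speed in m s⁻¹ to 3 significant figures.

Coriolis parameter at 68°S:
f = 2Ω sin φ = 2 × 7.29×10⁻⁵ × sin 68° = 1.35×10⁻⁴ s⁻¹
Pressure gradient: |∂P/∂n| = 300 Pa / 190000 m = 1.58×10⁻³ Pa/m
Geostrophic speed: V_g = |∂P/∂n|/(fρ) = 1.58×10⁻³/(1.35×10⁻⁴ × 1.04) = 11.2 m/s
Around a low, centrifugal force acts outward with Coriolis, so pressure-gradient force balances both:
(1/ρ)|∂P/∂n| = fV + V²/R  →  V² + fR·V − fR·V_g = 0
With fR = 1.35×10⁻⁴ × 1557×10³ m = 210 m/s:
V = [−fR + √((fR)² + 4 fR V_g)]/2 = [−210 + √(210² + 4×210×11.2)]/2 = 10.7 m/s
Subgeostrophic (V < V_g = 11.2 m/s), as expected around a low.

10.7 m s⁻¹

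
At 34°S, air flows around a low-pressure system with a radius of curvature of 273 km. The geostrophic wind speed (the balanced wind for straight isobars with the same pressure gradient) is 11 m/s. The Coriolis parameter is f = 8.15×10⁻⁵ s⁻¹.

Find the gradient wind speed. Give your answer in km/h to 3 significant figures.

Around a low, centrifugal force acts outward with Coriolis, so pressure-gradient force balances both:
(1/ρ)|∂P/∂n| = fV + V²/R  →  V² + fR·V − fR·V_g = 0
With fR = 8.15×10⁻⁵ × 273×10³ m = 22.2 m/s:
V = [−fR + √((fR)² + 4 fR V_g)]/2 = [−22.2 + √(22.2² + 4×22.2×11)]/2 = 8.07 m/s
Subgeostrophic (V < V_g = 11 m/s), as expected around a low.
Converting: 8.07 m/s × 3.6 = 29.1 km/h

29.1 km/h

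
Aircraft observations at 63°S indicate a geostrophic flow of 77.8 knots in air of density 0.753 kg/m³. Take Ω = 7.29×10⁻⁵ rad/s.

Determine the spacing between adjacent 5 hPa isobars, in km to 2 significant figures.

Coriolis parameter at 63°S:
f = 2Ω sin φ = 2 × 7.29×10⁻⁵ × sin 63° = 1.30×10⁻⁴ s⁻¹
Wind speed in SI: 77.8 knots = 40.0 m/s
Geostrophic balance rearranged: |∂P/∂n| = f ρ V_g
|∂P/∂n| = 1.30×10⁻⁴ × 0.753 × 40.0 = 3.92×10⁻³ Pa/m
Isobar spacing: Δn = ΔP/|∂P/∂n| = 500 Pa / 3.92×10⁻³ Pa/m = 127708 m ≈ 130 km

130 km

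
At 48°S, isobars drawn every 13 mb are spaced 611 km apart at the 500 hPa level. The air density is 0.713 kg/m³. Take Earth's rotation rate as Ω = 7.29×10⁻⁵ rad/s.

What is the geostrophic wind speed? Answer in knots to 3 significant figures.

Coriolis parameter at 48°S:
f = 2Ω sin φ = 2 × 7.29×10⁻⁵ × sin 48° = 1.08×10⁻⁴ s⁻¹
Pressure gradient: |∂P/∂n| = 1300 Pa / 611000 m = 2.13×10⁻³ Pa/m
Geostrophic balance (pressure-gradient force = Coriolis force):
V_g = (1/(fρ)) |∂P/∂n| = 2.13×10⁻³ / (1.08×10⁻⁴ × 0.713) = 27.5 m/s
Converting: 27.5 m/s × 1.944 = 53.5 knots

53.5 knots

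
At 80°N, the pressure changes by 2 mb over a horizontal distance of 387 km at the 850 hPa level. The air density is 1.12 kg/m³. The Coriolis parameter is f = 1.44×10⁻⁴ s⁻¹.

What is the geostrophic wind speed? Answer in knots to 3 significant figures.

6.23 knots

Pressure gradient: |∂P/∂n| = 200 Pa / 387000 m = 5.17×10⁻⁴ Pa/m
Geostrophic balance (pressure-gradient force = Coriolis force):
V_g = (1/(fρ)) |∂P/∂n| = 5.17×10⁻⁴ / (1.44×10⁻⁴ × 1.12) = 3.20 m/s
Converting: 3.20 m/s × 1.944 = 6.23 knots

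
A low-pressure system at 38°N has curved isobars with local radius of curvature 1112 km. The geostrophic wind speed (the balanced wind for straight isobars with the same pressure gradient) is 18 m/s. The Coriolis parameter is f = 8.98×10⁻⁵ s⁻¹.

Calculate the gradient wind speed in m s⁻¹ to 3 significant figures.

Around a low, centrifugal force acts outward with Coriolis, so pressure-gradient force balances both:
(1/ρ)|∂P/∂n| = fV + V²/R  →  V² + fR·V − fR·V_g = 0
With fR = 8.98×10⁻⁵ × 1112×10³ m = 99.9 m/s:
V = [−fR + √((fR)² + 4 fR V_g)]/2 = [−99.9 + √(99.9² + 4×99.9×18)]/2 = 15.6 m/s
Subgeostrophic (V < V_g = 18 m/s), as expected around a low.

15.6 m s⁻¹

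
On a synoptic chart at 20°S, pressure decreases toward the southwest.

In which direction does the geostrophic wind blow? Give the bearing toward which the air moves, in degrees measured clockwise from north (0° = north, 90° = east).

135°

The pressure-gradient force points toward the southwest (bearing 225°).
Geostrophic balance: in the Southern Hemisphere the Coriolis force deflects motion to the left, so the geostrophic wind blows 90° to the left of the pressure-gradient force (low pressure on the right).
Rotating 225° by 90° counterclockwise gives 135° — the wind blows toward the southeast.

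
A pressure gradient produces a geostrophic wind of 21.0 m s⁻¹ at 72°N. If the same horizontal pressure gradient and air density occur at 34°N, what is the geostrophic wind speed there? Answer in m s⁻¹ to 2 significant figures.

36 m s⁻¹

With the same pressure gradient and density, V_g ∝ 1/f ∝ 1/sin φ.
V₂ = V₁ · sin φ₁ / sin φ₂ = 21.0 × sin 72° / sin 34°
V₂ = 21.0 × 0.9511/0.5592 = 36 m s⁻¹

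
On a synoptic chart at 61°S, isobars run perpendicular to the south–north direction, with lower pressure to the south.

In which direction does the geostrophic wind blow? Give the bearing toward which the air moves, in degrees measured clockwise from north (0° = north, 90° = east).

The pressure-gradient force points toward the south (bearing 180°).
Geostrophic balance: in the Southern Hemisphere the Coriolis force deflects motion to the left, so the geostrophic wind blows 90° to the left of the pressure-gradient force (low pressure on the right).
Rotating 180° by 90° counterclockwise gives 090° — the wind blows toward the east.

090°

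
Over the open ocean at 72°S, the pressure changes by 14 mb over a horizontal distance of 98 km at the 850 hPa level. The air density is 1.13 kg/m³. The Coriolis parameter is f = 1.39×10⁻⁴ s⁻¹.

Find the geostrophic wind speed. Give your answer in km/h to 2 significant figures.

330 km/h

Pressure gradient: |∂P/∂n| = 1400 Pa / 98000 m = 1.43×10⁻² Pa/m
Geostrophic balance (pressure-gradient force = Coriolis force):
V_g = (1/(fρ)) |∂P/∂n| = 1.43×10⁻² / (1.39×10⁻⁴ × 1.13) = 91.0 m/s
Converting: 91.0 m/s × 3.6 = 330 km/h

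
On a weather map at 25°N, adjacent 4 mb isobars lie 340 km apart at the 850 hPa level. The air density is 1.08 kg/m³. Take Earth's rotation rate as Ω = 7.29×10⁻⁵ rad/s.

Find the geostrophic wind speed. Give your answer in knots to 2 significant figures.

Coriolis parameter at 25°N:
f = 2Ω sin φ = 2 × 7.29×10⁻⁵ × sin 25° = 6.16×10⁻⁵ s⁻¹
Pressure gradient: |∂P/∂n| = 400 Pa / 340000 m = 1.18×10⁻³ Pa/m
Geostrophic balance (pressure-gradient force = Coriolis force):
V_g = (1/(fρ)) |∂P/∂n| = 1.18×10⁻³ / (6.16×10⁻⁵ × 1.08) = 17.7 m/s
Converting: 17.7 m/s × 1.944 = 34 knots

34 knots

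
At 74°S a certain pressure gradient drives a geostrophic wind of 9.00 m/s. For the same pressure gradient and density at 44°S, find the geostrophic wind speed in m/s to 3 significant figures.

With the same pressure gradient and density, V_g ∝ 1/f ∝ 1/sin φ.
V₂ = V₁ · sin φ₁ / sin φ₂ = 9.00 × sin 74° / sin 44°
V₂ = 9.00 × 0.9613/0.6947 = 12.5 m/s

12.5 m/s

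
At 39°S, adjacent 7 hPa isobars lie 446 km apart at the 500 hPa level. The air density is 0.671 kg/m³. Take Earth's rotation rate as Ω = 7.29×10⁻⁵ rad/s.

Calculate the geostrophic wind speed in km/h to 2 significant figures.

92 km/h

Coriolis parameter at 39°S:
f = 2Ω sin φ = 2 × 7.29×10⁻⁵ × sin 39° = 9.18×10⁻⁵ s⁻¹
Pressure gradient: |∂P/∂n| = 700 Pa / 446000 m = 1.57×10⁻³ Pa/m
Geostrophic balance (pressure-gradient force = Coriolis force):
V_g = (1/(fρ)) |∂P/∂n| = 1.57×10⁻³ / (9.18×10⁻⁵ × 0.671) = 25.5 m/s
Converting: 25.5 m/s × 3.6 = 92 km/h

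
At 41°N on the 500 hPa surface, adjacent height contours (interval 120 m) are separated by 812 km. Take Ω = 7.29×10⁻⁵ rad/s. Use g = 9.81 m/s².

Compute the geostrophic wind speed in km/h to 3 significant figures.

Coriolis parameter at 41°N:
f = 2Ω sin φ = 2 × 7.29×10⁻⁵ × sin 41° = 9.57×10⁻⁵ s⁻¹
Height gradient: |∂Z/∂n| = 120 m / 812000 m = 1.48×10⁻⁴
On a pressure surface, geostrophic balance gives V_g = (g/f)|∂Z/∂n|:
V_g = 9.81 × 1.48×10⁻⁴ / 9.57×10⁻⁵ = 15.2 m/s
Converting: 15.2 m/s × 3.6 = 54.6 km/h

54.6 km/h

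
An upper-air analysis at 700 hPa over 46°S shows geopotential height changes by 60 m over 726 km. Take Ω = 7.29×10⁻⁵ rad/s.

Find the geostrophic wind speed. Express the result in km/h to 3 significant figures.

27.8 km/h

Coriolis parameter at 46°S:
f = 2Ω sin φ = 2 × 7.29×10⁻⁵ × sin 46° = 1.05×10⁻⁴ s⁻¹
Height gradient: |∂Z/∂n| = 60 m / 726000 m = 8.26×10⁻⁵
On a pressure surface, geostrophic balance gives V_g = (g/f)|∂Z/∂n|:
V_g = 9.81 × 8.26×10⁻⁵ / 1.05×10⁻⁴ = 7.73 m/s
Converting: 7.73 m/s × 3.6 = 27.8 km/h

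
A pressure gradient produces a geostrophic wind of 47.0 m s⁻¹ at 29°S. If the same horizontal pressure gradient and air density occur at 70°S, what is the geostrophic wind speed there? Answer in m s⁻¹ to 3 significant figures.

24.2 m s⁻¹

With the same pressure gradient and density, V_g ∝ 1/f ∝ 1/sin φ.
V₂ = V₁ · sin φ₁ / sin φ₂ = 47.0 × sin 29° / sin 70°
V₂ = 47.0 × 0.4848/0.9397 = 24.2 m s⁻¹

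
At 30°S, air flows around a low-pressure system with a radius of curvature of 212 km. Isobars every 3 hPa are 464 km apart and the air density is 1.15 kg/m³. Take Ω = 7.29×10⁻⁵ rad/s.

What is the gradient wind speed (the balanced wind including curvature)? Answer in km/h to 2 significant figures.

20 km/h

Coriolis parameter at 30°S:
f = 2Ω sin φ = 2 × 7.29×10⁻⁵ × sin 30° = 7.29×10⁻⁵ s⁻¹
Pressure gradient: |∂P/∂n| = 300 Pa / 464000 m = 6.47×10⁻⁴ Pa/m
Geostrophic speed: V_g = |∂P/∂n|/(fρ) = 6.47×10⁻⁴/(7.29×10⁻⁵ × 1.15) = 7.71 m/s
Around a low, centrifugal force acts outward with Coriolis, so pressure-gradient force balances both:
(1/ρ)|∂P/∂n| = fV + V²/R  →  V² + fR·V − fR·V_g = 0
With fR = 7.29×10⁻⁵ × 212×10³ m = 15.5 m/s:
V = [−fR + √((fR)² + 4 fR V_g)]/2 = [−15.5 + √(15.5² + 4×15.5×7.71)]/2 = 5.65 m/s
Subgeostrophic (V < V_g = 7.71 m/s), as expected around a low.
Converting: 5.65 m/s × 3.6 = 20 km/h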